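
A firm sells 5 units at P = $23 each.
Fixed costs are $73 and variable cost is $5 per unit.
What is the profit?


Total Revenue = P * Q = 23 * 5 = $115
Total Cost = FC + VC*Q = 73 + 5*5 = $98
Profit = TR - TC = 115 - 98 = $17

$17


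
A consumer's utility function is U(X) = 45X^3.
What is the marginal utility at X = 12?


MU = dU/dX = 45*3*X^(3-1)
MU = 135*X^2
At X = 12:
MU = 135 * 12^2
MU = 135 * 144 = 19440

19440


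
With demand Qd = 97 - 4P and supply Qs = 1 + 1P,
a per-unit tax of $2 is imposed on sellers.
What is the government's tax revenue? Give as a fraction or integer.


With tax on sellers, new supply: Qs' = 1 + 1(P - 2)
= 1P - 1
New equilibrium quantity:
Q_new = 93/5
Tax revenue = tax * Q_new = 2 * 93/5 = 186/5

186/5


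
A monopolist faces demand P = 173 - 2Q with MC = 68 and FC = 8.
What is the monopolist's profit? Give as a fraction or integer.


MR = MC: 173 - 4Q = 68
Q* = 105/4
P* = 173 - 2*105/4 = 241/2
Profit = (P* - MC)*Q* - FC
= (241/2 - 68)*105/4 - 8
= 105/2*105/4 - 8
= 11025/8 - 8 = 10961/8

10961/8


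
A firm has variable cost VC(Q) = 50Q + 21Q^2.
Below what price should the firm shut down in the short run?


AVC(Q) = VC(Q)/Q = 50 + 21Q
AVC is increasing in Q, so minimum AVC is at Q -> 0+.
Min AVC = 50
The firm should shut down if P < 50.

50


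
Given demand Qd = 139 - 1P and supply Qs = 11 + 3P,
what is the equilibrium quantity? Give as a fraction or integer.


First find equilibrium price:
139 - 1P = 11 + 3P
P* = 128/4 = 32
Then substitute into demand:
Q* = 139 - 1 * 32 = 107

107


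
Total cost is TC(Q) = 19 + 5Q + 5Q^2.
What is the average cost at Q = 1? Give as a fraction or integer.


TC(1) = 19 + 5*1 + 5*1^2
TC(1) = 19 + 5 + 5 = 29
AC = TC/Q = 29/1 = 29

29


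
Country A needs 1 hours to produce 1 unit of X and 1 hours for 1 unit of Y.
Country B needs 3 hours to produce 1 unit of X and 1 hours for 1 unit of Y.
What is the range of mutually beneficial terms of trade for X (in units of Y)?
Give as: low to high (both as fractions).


Opportunity cost of X for Country A = hours_X / hours_Y = 1/1 = 1 units of Y
Opportunity cost of X for Country B = hours_X / hours_Y = 3/1 = 3 units of Y
Terms of trade must be between the two opportunity costs.
Range: 1 to 3

1 to 3


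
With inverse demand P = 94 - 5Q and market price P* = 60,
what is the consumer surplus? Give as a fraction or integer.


Maximum willingness to pay (at Q=0): P_max = 94
Quantity demanded at P* = 60:
Q* = (94 - 60)/5 = 34/5
CS = (1/2) * Q* * (P_max - P*)
CS = (1/2) * 34/5 * (94 - 60)
CS = (1/2) * 34/5 * 34 = 578/5

578/5


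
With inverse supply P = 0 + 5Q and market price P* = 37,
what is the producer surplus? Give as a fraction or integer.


Minimum supply price (at Q=0): P_min = 0
Quantity supplied at P* = 37:
Q* = (37 - 0)/5 = 37/5
PS = (1/2) * Q* * (P* - P_min)
PS = (1/2) * 37/5 * (37 - 0)
PS = (1/2) * 37/5 * 37 = 1369/10

1369/10


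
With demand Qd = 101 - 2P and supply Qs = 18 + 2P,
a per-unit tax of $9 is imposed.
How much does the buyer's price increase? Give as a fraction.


With a per-unit tax, the buyer's price increase depends on relative slopes.
Supply slope: d = 2, Demand slope: b = 2
Buyer's price increase = d * tax / (b + d)
= 2 * 9 / (2 + 2)
= 18 / 4 = 9/2

9/2


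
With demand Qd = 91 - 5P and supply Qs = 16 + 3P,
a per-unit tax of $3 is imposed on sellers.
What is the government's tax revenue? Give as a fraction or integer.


With tax on sellers, new supply: Qs' = 16 + 3(P - 3)
= 7 + 3P
New equilibrium quantity:
Q_new = 77/2
Tax revenue = tax * Q_new = 3 * 77/2 = 231/2

231/2


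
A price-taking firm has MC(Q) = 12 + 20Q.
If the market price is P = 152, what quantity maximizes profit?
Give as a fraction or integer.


In perfect competition, profit is maximized where P = MC.
152 = 12 + 20Q
140 = 20Q
Q* = 140/20 = 7

7


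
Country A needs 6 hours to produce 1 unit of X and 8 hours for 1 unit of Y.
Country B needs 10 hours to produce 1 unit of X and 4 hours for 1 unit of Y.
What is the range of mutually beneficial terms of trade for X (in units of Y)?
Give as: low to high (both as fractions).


Opportunity cost of X for Country A = hours_X / hours_Y = 6/8 = 3/4 units of Y
Opportunity cost of X for Country B = hours_X / hours_Y = 10/4 = 5/2 units of Y
Terms of trade must be between the two opportunity costs.
Range: 3/4 to 5/2

3/4 to 5/2


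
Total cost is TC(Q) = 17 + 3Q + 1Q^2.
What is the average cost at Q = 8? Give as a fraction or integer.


TC(8) = 17 + 3*8 + 1*8^2
TC(8) = 17 + 24 + 64 = 105
AC = TC/Q = 105/8 = 105/8

105/8


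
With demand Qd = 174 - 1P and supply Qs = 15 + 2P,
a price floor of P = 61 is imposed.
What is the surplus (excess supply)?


At P = 61:
Qd = 174 - 1*61 = 113
Qs = 15 + 2*61 = 137
Surplus = Qs - Qd = 137 - 113 = 24

24


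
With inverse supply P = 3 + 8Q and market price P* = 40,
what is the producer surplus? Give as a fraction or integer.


Minimum supply price (at Q=0): P_min = 3
Quantity supplied at P* = 40:
Q* = (40 - 3)/8 = 37/8
PS = (1/2) * Q* * (P* - P_min)
PS = (1/2) * 37/8 * (40 - 3)
PS = (1/2) * 37/8 * 37 = 1369/16

1369/16


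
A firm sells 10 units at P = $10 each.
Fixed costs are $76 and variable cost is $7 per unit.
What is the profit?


Total Revenue = P * Q = 10 * 10 = $100
Total Cost = FC + VC*Q = 76 + 7*10 = $146
Profit = TR - TC = 100 - 146 = $-46

$-46


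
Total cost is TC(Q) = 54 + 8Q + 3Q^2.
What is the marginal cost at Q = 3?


MC = dTC/dQ = 8 + 2*3*Q
At Q = 3:
MC = 8 + 6*3
MC = 8 + 18 = 26

26


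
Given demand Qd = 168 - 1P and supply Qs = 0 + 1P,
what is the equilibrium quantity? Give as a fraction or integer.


First find equilibrium price:
168 - 1P = 0 + 1P
P* = 168/2 = 84
Then substitute into demand:
Q* = 168 - 1 * 84 = 84

84


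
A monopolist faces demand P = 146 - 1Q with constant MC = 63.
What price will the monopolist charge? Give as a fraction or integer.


MR = 146 - 2Q
Set MR = MC: 146 - 2Q = 63
Q* = 83/2
Substitute into demand:
P* = 146 - 1*83/2 = 209/2

209/2


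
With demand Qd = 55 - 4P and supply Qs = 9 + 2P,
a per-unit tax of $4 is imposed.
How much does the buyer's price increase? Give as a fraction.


With a per-unit tax, the buyer's price increase depends on relative slopes.
Supply slope: d = 2, Demand slope: b = 4
Buyer's price increase = d * tax / (b + d)
= 2 * 4 / (4 + 2)
= 8 / 6 = 4/3

4/3


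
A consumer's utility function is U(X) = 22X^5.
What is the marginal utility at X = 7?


MU = dU/dX = 22*5*X^(5-1)
MU = 110*X^4
At X = 7:
MU = 110 * 7^4
MU = 110 * 2401 = 264110

264110


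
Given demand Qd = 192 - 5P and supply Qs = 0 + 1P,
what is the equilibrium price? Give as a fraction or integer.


At equilibrium, Qd = Qs.
192 - 5P = 0 + 1P
192 - 0 = 5P + 1P
192 = 6P
P* = 192/6 = 32

32


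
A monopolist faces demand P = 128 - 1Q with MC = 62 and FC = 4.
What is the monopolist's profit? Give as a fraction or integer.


MR = MC: 128 - 2Q = 62
Q* = 33
P* = 128 - 1*33 = 95
Profit = (P* - MC)*Q* - FC
= (95 - 62)*33 - 4
= 33*33 - 4
= 1089 - 4 = 1085

1085


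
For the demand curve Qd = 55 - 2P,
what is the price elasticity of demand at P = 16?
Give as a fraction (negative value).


dQ/dP = -2
At P = 16: Q = 55 - 2*16 = 23
E = (dQ/dP)(P/Q) = (-2)(16/23) = -32/23

-32/23


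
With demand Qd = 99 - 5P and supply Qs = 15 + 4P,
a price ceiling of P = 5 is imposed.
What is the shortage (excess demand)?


At P = 5:
Qd = 99 - 5*5 = 74
Qs = 15 + 4*5 = 35
Shortage = Qd - Qs = 74 - 35 = 39

39


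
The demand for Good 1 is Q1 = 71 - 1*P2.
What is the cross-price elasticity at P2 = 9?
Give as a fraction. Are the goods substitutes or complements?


dQ1/dP2 = -1
At P2 = 9: Q1 = 71 - 1*9 = 62
Exy = (dQ1/dP2)(P2/Q1) = -1 * 9 / 62 = -9/62
Since Exy < 0, the goods are complements.

-9/62 (complements)


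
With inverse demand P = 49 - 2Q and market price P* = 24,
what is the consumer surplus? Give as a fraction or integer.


Maximum willingness to pay (at Q=0): P_max = 49
Quantity demanded at P* = 24:
Q* = (49 - 24)/2 = 25/2
CS = (1/2) * Q* * (P_max - P*)
CS = (1/2) * 25/2 * (49 - 24)
CS = (1/2) * 25/2 * 25 = 625/4

625/4


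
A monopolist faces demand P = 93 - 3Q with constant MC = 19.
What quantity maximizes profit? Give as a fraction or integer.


TR = P*Q = (93 - 3Q)Q = 93Q - 3Q^2
MR = dTR/dQ = 93 - 6Q
Set MR = MC:
93 - 6Q = 19
74 = 6Q
Q* = 74/6 = 37/3

37/3


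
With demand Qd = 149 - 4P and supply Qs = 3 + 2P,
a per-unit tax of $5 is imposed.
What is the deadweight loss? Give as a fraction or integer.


Pre-tax equilibrium quantity: Q* = 155/3
Post-tax equilibrium quantity: Q_tax = 45
Reduction in quantity: Q* - Q_tax = 20/3
DWL = (1/2) * tax * (Q* - Q_tax)
DWL = (1/2) * 5 * 20/3 = 50/3

50/3


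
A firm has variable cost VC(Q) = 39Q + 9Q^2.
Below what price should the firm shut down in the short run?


AVC(Q) = VC(Q)/Q = 39 + 9Q
AVC is increasing in Q, so minimum AVC is at Q -> 0+.
Min AVC = 39
The firm should shut down if P < 39.

39


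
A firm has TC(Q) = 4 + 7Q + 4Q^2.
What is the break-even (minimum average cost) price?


AC(Q) = 4/Q + 7 + 4Q
To minimize: dAC/dQ = -4/Q^2 + 4 = 0
Q^2 = 4/4 = 1
Q* = 1
Min AC = 4/1 + 7 + 4*1
Min AC = 4 + 7 + 4 = 15

15


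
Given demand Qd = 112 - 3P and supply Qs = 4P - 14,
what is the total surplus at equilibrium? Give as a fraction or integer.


Find equilibrium: 112 - 3P = 4P - 14
112 + 14 = 7P
P* = 126/7 = 18
Q* = 4*18 - 14 = 58
Inverse demand: P = 112/3 - Q/3, so P_max = 112/3
Inverse supply: P = 7/2 + Q/4, so P_min = 7/2
CS = (1/2) * 58 * (112/3 - 18) = 1682/3
PS = (1/2) * 58 * (18 - 7/2) = 841/2
TS = CS + PS = 1682/3 + 841/2 = 5887/6

5887/6


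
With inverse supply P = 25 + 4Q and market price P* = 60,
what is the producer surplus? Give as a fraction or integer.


Minimum supply price (at Q=0): P_min = 25
Quantity supplied at P* = 60:
Q* = (60 - 25)/4 = 35/4
PS = (1/2) * Q* * (P* - P_min)
PS = (1/2) * 35/4 * (60 - 25)
PS = (1/2) * 35/4 * 35 = 1225/8

1225/8


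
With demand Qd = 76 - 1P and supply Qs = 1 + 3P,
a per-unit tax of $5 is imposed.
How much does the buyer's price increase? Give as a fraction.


With a per-unit tax, the buyer's price increase depends on relative slopes.
Supply slope: d = 3, Demand slope: b = 1
Buyer's price increase = d * tax / (b + d)
= 3 * 5 / (1 + 3)
= 15 / 4 = 15/4

15/4


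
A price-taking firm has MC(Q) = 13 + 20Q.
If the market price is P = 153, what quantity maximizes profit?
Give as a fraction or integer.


In perfect competition, profit is maximized where P = MC.
153 = 13 + 20Q
140 = 20Q
Q* = 140/20 = 7

7


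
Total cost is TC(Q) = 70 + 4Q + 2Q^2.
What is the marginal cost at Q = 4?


MC = dTC/dQ = 4 + 2*2*Q
At Q = 4:
MC = 4 + 4*4
MC = 4 + 16 = 20

20


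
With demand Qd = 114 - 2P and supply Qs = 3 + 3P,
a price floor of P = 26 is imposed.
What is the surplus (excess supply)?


At P = 26:
Qd = 114 - 2*26 = 62
Qs = 3 + 3*26 = 81
Surplus = Qs - Qd = 81 - 62 = 19

19


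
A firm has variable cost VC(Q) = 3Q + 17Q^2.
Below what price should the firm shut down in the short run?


AVC(Q) = VC(Q)/Q = 3 + 17Q
AVC is increasing in Q, so minimum AVC is at Q -> 0+.
Min AVC = 3
The firm should shut down if P < 3.

3


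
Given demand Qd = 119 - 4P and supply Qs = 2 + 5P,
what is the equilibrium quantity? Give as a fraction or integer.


First find equilibrium price:
119 - 4P = 2 + 5P
P* = 117/9 = 13
Then substitute into demand:
Q* = 119 - 4 * 13 = 67

67


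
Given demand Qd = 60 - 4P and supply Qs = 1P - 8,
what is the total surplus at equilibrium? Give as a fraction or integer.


Find equilibrium: 60 - 4P = 1P - 8
60 + 8 = 5P
P* = 68/5 = 68/5
Q* = 1*68/5 - 8 = 28/5
Inverse demand: P = 15 - Q/4, so P_max = 15
Inverse supply: P = 8 + Q/1, so P_min = 8
CS = (1/2) * 28/5 * (15 - 68/5) = 98/25
PS = (1/2) * 28/5 * (68/5 - 8) = 392/25
TS = CS + PS = 98/25 + 392/25 = 98/5

98/5


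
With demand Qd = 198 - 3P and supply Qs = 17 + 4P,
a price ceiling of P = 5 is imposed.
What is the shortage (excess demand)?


At P = 5:
Qd = 198 - 3*5 = 183
Qs = 17 + 4*5 = 37
Shortage = Qd - Qs = 183 - 37 = 146

146


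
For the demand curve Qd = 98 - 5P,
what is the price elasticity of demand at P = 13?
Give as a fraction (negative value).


dQ/dP = -5
At P = 13: Q = 98 - 5*13 = 33
E = (dQ/dP)(P/Q) = (-5)(13/33) = -65/33

-65/33


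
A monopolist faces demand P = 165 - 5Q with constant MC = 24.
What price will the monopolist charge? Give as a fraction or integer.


MR = 165 - 10Q
Set MR = MC: 165 - 10Q = 24
Q* = 141/10
Substitute into demand:
P* = 165 - 5*141/10 = 189/2

189/2


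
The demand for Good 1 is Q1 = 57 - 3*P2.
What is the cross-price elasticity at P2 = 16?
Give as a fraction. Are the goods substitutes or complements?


dQ1/dP2 = -3
At P2 = 16: Q1 = 57 - 3*16 = 9
Exy = (dQ1/dP2)(P2/Q1) = -3 * 16 / 9 = -16/3
Since Exy < 0, the goods are complements.

-16/3 (complements)


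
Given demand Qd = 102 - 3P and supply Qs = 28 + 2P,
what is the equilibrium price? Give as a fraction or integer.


At equilibrium, Qd = Qs.
102 - 3P = 28 + 2P
102 - 28 = 3P + 2P
74 = 5P
P* = 74/5 = 74/5

74/5


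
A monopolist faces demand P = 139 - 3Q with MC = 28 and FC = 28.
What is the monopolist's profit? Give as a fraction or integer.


MR = MC: 139 - 6Q = 28
Q* = 37/2
P* = 139 - 3*37/2 = 167/2
Profit = (P* - MC)*Q* - FC
= (167/2 - 28)*37/2 - 28
= 111/2*37/2 - 28
= 4107/4 - 28 = 3995/4

3995/4


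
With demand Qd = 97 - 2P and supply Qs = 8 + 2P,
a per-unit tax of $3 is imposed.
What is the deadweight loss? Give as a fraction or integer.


Pre-tax equilibrium quantity: Q* = 105/2
Post-tax equilibrium quantity: Q_tax = 99/2
Reduction in quantity: Q* - Q_tax = 3
DWL = (1/2) * tax * (Q* - Q_tax)
DWL = (1/2) * 3 * 3 = 9/2

9/2


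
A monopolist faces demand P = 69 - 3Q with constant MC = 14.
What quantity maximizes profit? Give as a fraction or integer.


TR = P*Q = (69 - 3Q)Q = 69Q - 3Q^2
MR = dTR/dQ = 69 - 6Q
Set MR = MC:
69 - 6Q = 14
55 = 6Q
Q* = 55/6 = 55/6

55/6


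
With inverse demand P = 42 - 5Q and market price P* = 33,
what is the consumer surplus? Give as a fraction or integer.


Maximum willingness to pay (at Q=0): P_max = 42
Quantity demanded at P* = 33:
Q* = (42 - 33)/5 = 9/5
CS = (1/2) * Q* * (P_max - P*)
CS = (1/2) * 9/5 * (42 - 33)
CS = (1/2) * 9/5 * 9 = 81/10

81/10


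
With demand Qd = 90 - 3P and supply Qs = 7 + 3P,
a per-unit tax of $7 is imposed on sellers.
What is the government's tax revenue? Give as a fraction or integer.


With tax on sellers, new supply: Qs' = 7 + 3(P - 7)
= 3P - 14
New equilibrium quantity:
Q_new = 38
Tax revenue = tax * Q_new = 7 * 38 = 266

266


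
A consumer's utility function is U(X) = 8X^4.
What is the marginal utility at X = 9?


MU = dU/dX = 8*4*X^(4-1)
MU = 32*X^3
At X = 9:
MU = 32 * 9^3
MU = 32 * 729 = 23328

23328


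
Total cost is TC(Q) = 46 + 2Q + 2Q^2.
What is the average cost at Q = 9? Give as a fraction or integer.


TC(9) = 46 + 2*9 + 2*9^2
TC(9) = 46 + 18 + 162 = 226
AC = TC/Q = 226/9 = 226/9

226/9


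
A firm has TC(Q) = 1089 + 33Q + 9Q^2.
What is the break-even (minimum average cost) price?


AC(Q) = 1089/Q + 33 + 9Q
To minimize: dAC/dQ = -1089/Q^2 + 9 = 0
Q^2 = 1089/9 = 121
Q* = 11
Min AC = 1089/11 + 33 + 9*11
Min AC = 99 + 33 + 99 = 231

231


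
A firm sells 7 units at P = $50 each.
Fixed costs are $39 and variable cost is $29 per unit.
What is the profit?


Total Revenue = P * Q = 50 * 7 = $350
Total Cost = FC + VC*Q = 39 + 29*7 = $242
Profit = TR - TC = 350 - 242 = $108

$108


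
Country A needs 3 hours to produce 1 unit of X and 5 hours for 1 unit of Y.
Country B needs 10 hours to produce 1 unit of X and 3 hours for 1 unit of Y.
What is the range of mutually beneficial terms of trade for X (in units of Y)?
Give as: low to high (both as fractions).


Opportunity cost of X for Country A = hours_X / hours_Y = 3/5 = 3/5 units of Y
Opportunity cost of X for Country B = hours_X / hours_Y = 10/3 = 10/3 units of Y
Terms of trade must be between the two opportunity costs.
Range: 3/5 to 10/3

3/5 to 10/3


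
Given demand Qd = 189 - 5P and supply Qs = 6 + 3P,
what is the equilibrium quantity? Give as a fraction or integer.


First find equilibrium price:
189 - 5P = 6 + 3P
P* = 183/8 = 183/8
Then substitute into demand:
Q* = 189 - 5 * 183/8 = 597/8

597/8


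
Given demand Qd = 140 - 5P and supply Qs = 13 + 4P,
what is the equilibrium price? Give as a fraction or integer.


At equilibrium, Qd = Qs.
140 - 5P = 13 + 4P
140 - 13 = 5P + 4P
127 = 9P
P* = 127/9 = 127/9

127/9


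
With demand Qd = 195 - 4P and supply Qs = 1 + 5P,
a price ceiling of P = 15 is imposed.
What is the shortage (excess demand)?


At P = 15:
Qd = 195 - 4*15 = 135
Qs = 1 + 5*15 = 76
Shortage = Qd - Qs = 135 - 76 = 59

59


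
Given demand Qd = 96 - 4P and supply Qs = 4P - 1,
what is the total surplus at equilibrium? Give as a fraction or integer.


Find equilibrium: 96 - 4P = 4P - 1
96 + 1 = 8P
P* = 97/8 = 97/8
Q* = 4*97/8 - 1 = 95/2
Inverse demand: P = 24 - Q/4, so P_max = 24
Inverse supply: P = 1/4 + Q/4, so P_min = 1/4
CS = (1/2) * 95/2 * (24 - 97/8) = 9025/32
PS = (1/2) * 95/2 * (97/8 - 1/4) = 9025/32
TS = CS + PS = 9025/32 + 9025/32 = 9025/16

9025/16


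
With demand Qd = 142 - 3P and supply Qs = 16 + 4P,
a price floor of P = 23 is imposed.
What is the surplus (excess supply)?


At P = 23:
Qd = 142 - 3*23 = 73
Qs = 16 + 4*23 = 108
Surplus = Qs - Qd = 108 - 73 = 35

35


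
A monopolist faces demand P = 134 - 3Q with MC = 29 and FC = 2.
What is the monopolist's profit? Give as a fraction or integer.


MR = MC: 134 - 6Q = 29
Q* = 35/2
P* = 134 - 3*35/2 = 163/2
Profit = (P* - MC)*Q* - FC
= (163/2 - 29)*35/2 - 2
= 105/2*35/2 - 2
= 3675/4 - 2 = 3667/4

3667/4


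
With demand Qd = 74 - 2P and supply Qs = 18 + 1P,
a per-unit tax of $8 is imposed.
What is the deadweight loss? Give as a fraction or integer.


Pre-tax equilibrium quantity: Q* = 110/3
Post-tax equilibrium quantity: Q_tax = 94/3
Reduction in quantity: Q* - Q_tax = 16/3
DWL = (1/2) * tax * (Q* - Q_tax)
DWL = (1/2) * 8 * 16/3 = 64/3

64/3


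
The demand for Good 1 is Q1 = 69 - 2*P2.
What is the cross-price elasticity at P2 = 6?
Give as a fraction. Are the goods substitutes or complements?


dQ1/dP2 = -2
At P2 = 6: Q1 = 69 - 2*6 = 57
Exy = (dQ1/dP2)(P2/Q1) = -2 * 6 / 57 = -4/19
Since Exy < 0, the goods are complements.

-4/19 (complements)


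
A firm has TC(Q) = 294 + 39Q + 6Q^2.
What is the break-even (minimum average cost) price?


AC(Q) = 294/Q + 39 + 6Q
To minimize: dAC/dQ = -294/Q^2 + 6 = 0
Q^2 = 294/6 = 49
Q* = 7
Min AC = 294/7 + 39 + 6*7
Min AC = 42 + 39 + 42 = 123

123


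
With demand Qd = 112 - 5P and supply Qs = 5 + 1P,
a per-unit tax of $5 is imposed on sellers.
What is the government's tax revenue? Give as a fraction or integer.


With tax on sellers, new supply: Qs' = 5 + 1(P - 5)
= 0 + 1P
New equilibrium quantity:
Q_new = 56/3
Tax revenue = tax * Q_new = 5 * 56/3 = 280/3

280/3


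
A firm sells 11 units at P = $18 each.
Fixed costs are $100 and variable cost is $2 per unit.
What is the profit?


Total Revenue = P * Q = 18 * 11 = $198
Total Cost = FC + VC*Q = 100 + 2*11 = $122
Profit = TR - TC = 198 - 122 = $76

$76


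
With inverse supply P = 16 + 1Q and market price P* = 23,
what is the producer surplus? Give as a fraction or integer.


Minimum supply price (at Q=0): P_min = 16
Quantity supplied at P* = 23:
Q* = (23 - 16)/1 = 7
PS = (1/2) * Q* * (P* - P_min)
PS = (1/2) * 7 * (23 - 16)
PS = (1/2) * 7 * 7 = 49/2

49/2


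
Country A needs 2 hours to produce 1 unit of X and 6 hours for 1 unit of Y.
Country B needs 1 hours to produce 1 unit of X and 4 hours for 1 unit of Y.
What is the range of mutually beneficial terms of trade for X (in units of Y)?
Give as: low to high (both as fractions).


Opportunity cost of X for Country A = hours_X / hours_Y = 2/6 = 1/3 units of Y
Opportunity cost of X for Country B = hours_X / hours_Y = 1/4 = 1/4 units of Y
Terms of trade must be between the two opportunity costs.
Range: 1/4 to 1/3

1/4 to 1/3


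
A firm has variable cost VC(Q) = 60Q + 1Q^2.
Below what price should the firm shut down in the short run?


AVC(Q) = VC(Q)/Q = 60 + 1Q
AVC is increasing in Q, so minimum AVC is at Q -> 0+.
Min AVC = 60
The firm should shut down if P < 60.

60


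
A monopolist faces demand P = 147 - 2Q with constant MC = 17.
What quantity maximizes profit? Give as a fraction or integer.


TR = P*Q = (147 - 2Q)Q = 147Q - 2Q^2
MR = dTR/dQ = 147 - 4Q
Set MR = MC:
147 - 4Q = 17
130 = 4Q
Q* = 130/4 = 65/2

65/2


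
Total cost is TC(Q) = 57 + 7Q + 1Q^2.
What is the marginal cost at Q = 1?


MC = dTC/dQ = 7 + 2*1*Q
At Q = 1:
MC = 7 + 2*1
MC = 7 + 2 = 9

9


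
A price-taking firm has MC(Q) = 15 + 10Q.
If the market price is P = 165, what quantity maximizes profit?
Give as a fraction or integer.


In perfect competition, profit is maximized where P = MC.
165 = 15 + 10Q
150 = 10Q
Q* = 150/10 = 15

15


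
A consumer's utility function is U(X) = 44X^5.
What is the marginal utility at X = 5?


MU = dU/dX = 44*5*X^(5-1)
MU = 220*X^4
At X = 5:
MU = 220 * 5^4
MU = 220 * 625 = 137500

137500


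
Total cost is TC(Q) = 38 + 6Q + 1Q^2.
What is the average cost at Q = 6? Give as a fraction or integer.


TC(6) = 38 + 6*6 + 1*6^2
TC(6) = 38 + 36 + 36 = 110
AC = TC/Q = 110/6 = 55/3

55/3


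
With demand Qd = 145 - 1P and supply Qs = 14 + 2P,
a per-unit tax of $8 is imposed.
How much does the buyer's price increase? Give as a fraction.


With a per-unit tax, the buyer's price increase depends on relative slopes.
Supply slope: d = 2, Demand slope: b = 1
Buyer's price increase = d * tax / (b + d)
= 2 * 8 / (1 + 2)
= 16 / 3 = 16/3

16/3


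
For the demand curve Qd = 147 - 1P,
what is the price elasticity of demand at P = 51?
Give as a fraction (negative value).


dQ/dP = -1
At P = 51: Q = 147 - 1*51 = 96
E = (dQ/dP)(P/Q) = (-1)(51/96) = -17/32

-17/32


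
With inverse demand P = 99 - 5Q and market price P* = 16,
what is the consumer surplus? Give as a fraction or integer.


Maximum willingness to pay (at Q=0): P_max = 99
Quantity demanded at P* = 16:
Q* = (99 - 16)/5 = 83/5
CS = (1/2) * Q* * (P_max - P*)
CS = (1/2) * 83/5 * (99 - 16)
CS = (1/2) * 83/5 * 83 = 6889/10

6889/10


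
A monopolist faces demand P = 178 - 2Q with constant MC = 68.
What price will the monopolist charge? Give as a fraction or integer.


MR = 178 - 4Q
Set MR = MC: 178 - 4Q = 68
Q* = 55/2
Substitute into demand:
P* = 178 - 2*55/2 = 123

123


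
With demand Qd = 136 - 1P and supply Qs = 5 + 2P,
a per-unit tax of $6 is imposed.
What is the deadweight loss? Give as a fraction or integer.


Pre-tax equilibrium quantity: Q* = 277/3
Post-tax equilibrium quantity: Q_tax = 265/3
Reduction in quantity: Q* - Q_tax = 4
DWL = (1/2) * tax * (Q* - Q_tax)
DWL = (1/2) * 6 * 4 = 12

12


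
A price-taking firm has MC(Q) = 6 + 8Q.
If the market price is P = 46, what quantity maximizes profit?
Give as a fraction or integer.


In perfect competition, profit is maximized where P = MC.
46 = 6 + 8Q
40 = 8Q
Q* = 40/8 = 5

5


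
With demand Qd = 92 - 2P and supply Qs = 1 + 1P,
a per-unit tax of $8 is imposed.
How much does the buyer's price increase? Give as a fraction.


With a per-unit tax, the buyer's price increase depends on relative slopes.
Supply slope: d = 1, Demand slope: b = 2
Buyer's price increase = d * tax / (b + d)
= 1 * 8 / (2 + 1)
= 8 / 3 = 8/3

8/3


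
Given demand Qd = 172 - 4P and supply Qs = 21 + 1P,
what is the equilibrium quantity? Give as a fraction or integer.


First find equilibrium price:
172 - 4P = 21 + 1P
P* = 151/5 = 151/5
Then substitute into demand:
Q* = 172 - 4 * 151/5 = 256/5

256/5


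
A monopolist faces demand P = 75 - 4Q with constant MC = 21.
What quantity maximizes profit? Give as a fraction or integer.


TR = P*Q = (75 - 4Q)Q = 75Q - 4Q^2
MR = dTR/dQ = 75 - 8Q
Set MR = MC:
75 - 8Q = 21
54 = 8Q
Q* = 54/8 = 27/4

27/4


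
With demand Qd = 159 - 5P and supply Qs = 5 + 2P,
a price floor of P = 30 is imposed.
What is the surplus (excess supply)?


At P = 30:
Qd = 159 - 5*30 = 9
Qs = 5 + 2*30 = 65
Surplus = Qs - Qd = 65 - 9 = 56

56


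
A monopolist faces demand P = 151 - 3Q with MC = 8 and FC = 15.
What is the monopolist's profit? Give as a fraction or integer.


MR = MC: 151 - 6Q = 8
Q* = 143/6
P* = 151 - 3*143/6 = 159/2
Profit = (P* - MC)*Q* - FC
= (159/2 - 8)*143/6 - 15
= 143/2*143/6 - 15
= 20449/12 - 15 = 20269/12

20269/12


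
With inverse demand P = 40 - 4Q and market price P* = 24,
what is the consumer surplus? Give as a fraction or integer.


Maximum willingness to pay (at Q=0): P_max = 40
Quantity demanded at P* = 24:
Q* = (40 - 24)/4 = 4
CS = (1/2) * Q* * (P_max - P*)
CS = (1/2) * 4 * (40 - 24)
CS = (1/2) * 4 * 16 = 32

32


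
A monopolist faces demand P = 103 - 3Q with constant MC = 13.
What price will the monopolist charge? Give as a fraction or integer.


MR = 103 - 6Q
Set MR = MC: 103 - 6Q = 13
Q* = 15
Substitute into demand:
P* = 103 - 3*15 = 58

58


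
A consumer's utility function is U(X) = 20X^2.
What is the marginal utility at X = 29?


MU = dU/dX = 20*2*X^(2-1)
MU = 40*X^1
At X = 29:
MU = 40 * 29^1
MU = 40 * 29 = 1160

1160


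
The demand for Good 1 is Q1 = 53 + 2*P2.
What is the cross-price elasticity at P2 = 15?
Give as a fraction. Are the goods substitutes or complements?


dQ1/dP2 = 2
At P2 = 15: Q1 = 53 + 2*15 = 83
Exy = (dQ1/dP2)(P2/Q1) = 2 * 15 / 83 = 30/83
Since Exy > 0, the goods are substitutes.

30/83 (substitutes)


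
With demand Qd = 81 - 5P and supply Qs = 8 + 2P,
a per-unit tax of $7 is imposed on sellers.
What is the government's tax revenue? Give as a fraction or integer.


With tax on sellers, new supply: Qs' = 8 + 2(P - 7)
= 2P - 6
New equilibrium quantity:
Q_new = 132/7
Tax revenue = tax * Q_new = 7 * 132/7 = 132

132


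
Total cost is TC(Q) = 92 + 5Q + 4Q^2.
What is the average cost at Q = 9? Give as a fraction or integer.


TC(9) = 92 + 5*9 + 4*9^2
TC(9) = 92 + 45 + 324 = 461
AC = TC/Q = 461/9 = 461/9

461/9


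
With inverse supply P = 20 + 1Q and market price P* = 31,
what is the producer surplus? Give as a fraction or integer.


Minimum supply price (at Q=0): P_min = 20
Quantity supplied at P* = 31:
Q* = (31 - 20)/1 = 11
PS = (1/2) * Q* * (P* - P_min)
PS = (1/2) * 11 * (31 - 20)
PS = (1/2) * 11 * 11 = 121/2

121/2


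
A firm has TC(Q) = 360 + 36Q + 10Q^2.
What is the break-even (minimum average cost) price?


AC(Q) = 360/Q + 36 + 10Q
To minimize: dAC/dQ = -360/Q^2 + 10 = 0
Q^2 = 360/10 = 36
Q* = 6
Min AC = 360/6 + 36 + 10*6
Min AC = 60 + 36 + 60 = 156

156


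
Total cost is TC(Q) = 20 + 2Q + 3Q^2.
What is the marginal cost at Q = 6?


MC = dTC/dQ = 2 + 2*3*Q
At Q = 6:
MC = 2 + 6*6
MC = 2 + 36 = 38

38


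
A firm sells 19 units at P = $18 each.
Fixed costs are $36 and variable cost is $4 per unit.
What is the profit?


Total Revenue = P * Q = 18 * 19 = $342
Total Cost = FC + VC*Q = 36 + 4*19 = $112
Profit = TR - TC = 342 - 112 = $230

$230


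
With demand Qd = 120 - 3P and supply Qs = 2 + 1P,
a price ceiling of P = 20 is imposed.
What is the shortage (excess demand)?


At P = 20:
Qd = 120 - 3*20 = 60
Qs = 2 + 1*20 = 22
Shortage = Qd - Qs = 60 - 22 = 38

38


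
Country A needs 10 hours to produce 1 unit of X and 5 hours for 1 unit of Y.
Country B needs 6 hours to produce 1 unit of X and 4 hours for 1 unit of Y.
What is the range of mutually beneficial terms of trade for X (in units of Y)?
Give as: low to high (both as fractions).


Opportunity cost of X for Country A = hours_X / hours_Y = 10/5 = 2 units of Y
Opportunity cost of X for Country B = hours_X / hours_Y = 6/4 = 3/2 units of Y
Terms of trade must be between the two opportunity costs.
Range: 3/2 to 2

3/2 to 2


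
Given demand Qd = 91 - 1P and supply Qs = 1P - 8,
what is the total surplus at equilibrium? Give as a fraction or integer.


Find equilibrium: 91 - 1P = 1P - 8
91 + 8 = 2P
P* = 99/2 = 99/2
Q* = 1*99/2 - 8 = 83/2
Inverse demand: P = 91 - Q/1, so P_max = 91
Inverse supply: P = 8 + Q/1, so P_min = 8
CS = (1/2) * 83/2 * (91 - 99/2) = 6889/8
PS = (1/2) * 83/2 * (99/2 - 8) = 6889/8
TS = CS + PS = 6889/8 + 6889/8 = 6889/4

6889/4


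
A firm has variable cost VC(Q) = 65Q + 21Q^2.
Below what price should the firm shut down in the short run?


AVC(Q) = VC(Q)/Q = 65 + 21Q
AVC is increasing in Q, so minimum AVC is at Q -> 0+.
Min AVC = 65
The firm should shut down if P < 65.

65


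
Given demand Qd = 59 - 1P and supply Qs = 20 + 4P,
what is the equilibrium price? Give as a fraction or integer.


At equilibrium, Qd = Qs.
59 - 1P = 20 + 4P
59 - 20 = 1P + 4P
39 = 5P
P* = 39/5 = 39/5

39/5


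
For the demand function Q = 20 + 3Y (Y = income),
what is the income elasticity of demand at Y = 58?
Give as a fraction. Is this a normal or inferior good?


dQ/dY = 3
At Y = 58: Q = 20 + 3*58 = 194
Ey = (dQ/dY)(Y/Q) = 3 * 58 / 194 = 87/97
Since Ey > 0, this is a normal good.

87/97 (normal good)


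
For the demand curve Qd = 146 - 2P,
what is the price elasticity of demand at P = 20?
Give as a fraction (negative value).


dQ/dP = -2
At P = 20: Q = 146 - 2*20 = 106
E = (dQ/dP)(P/Q) = (-2)(20/106) = -20/53

-20/53


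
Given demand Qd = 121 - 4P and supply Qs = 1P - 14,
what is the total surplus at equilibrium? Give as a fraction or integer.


Find equilibrium: 121 - 4P = 1P - 14
121 + 14 = 5P
P* = 135/5 = 27
Q* = 1*27 - 14 = 13
Inverse demand: P = 121/4 - Q/4, so P_max = 121/4
Inverse supply: P = 14 + Q/1, so P_min = 14
CS = (1/2) * 13 * (121/4 - 27) = 169/8
PS = (1/2) * 13 * (27 - 14) = 169/2
TS = CS + PS = 169/8 + 169/2 = 845/8

845/8


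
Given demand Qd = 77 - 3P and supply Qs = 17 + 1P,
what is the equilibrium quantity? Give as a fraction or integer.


First find equilibrium price:
77 - 3P = 17 + 1P
P* = 60/4 = 15
Then substitute into demand:
Q* = 77 - 3 * 15 = 32

32


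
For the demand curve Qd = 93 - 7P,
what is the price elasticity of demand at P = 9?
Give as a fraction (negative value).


dQ/dP = -7
At P = 9: Q = 93 - 7*9 = 30
E = (dQ/dP)(P/Q) = (-7)(9/30) = -21/10

-21/10


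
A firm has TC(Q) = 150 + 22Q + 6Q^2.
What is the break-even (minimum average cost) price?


AC(Q) = 150/Q + 22 + 6Q
To minimize: dAC/dQ = -150/Q^2 + 6 = 0
Q^2 = 150/6 = 25
Q* = 5
Min AC = 150/5 + 22 + 6*5
Min AC = 30 + 22 + 30 = 82

82


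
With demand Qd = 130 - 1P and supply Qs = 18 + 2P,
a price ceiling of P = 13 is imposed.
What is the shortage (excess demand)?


At P = 13:
Qd = 130 - 1*13 = 117
Qs = 18 + 2*13 = 44
Shortage = Qd - Qs = 117 - 44 = 73

73


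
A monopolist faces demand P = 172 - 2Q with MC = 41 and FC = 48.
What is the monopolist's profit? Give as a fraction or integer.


MR = MC: 172 - 4Q = 41
Q* = 131/4
P* = 172 - 2*131/4 = 213/2
Profit = (P* - MC)*Q* - FC
= (213/2 - 41)*131/4 - 48
= 131/2*131/4 - 48
= 17161/8 - 48 = 16777/8

16777/8


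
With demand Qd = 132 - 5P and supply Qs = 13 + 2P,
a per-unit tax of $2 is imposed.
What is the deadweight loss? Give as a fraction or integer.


Pre-tax equilibrium quantity: Q* = 47
Post-tax equilibrium quantity: Q_tax = 309/7
Reduction in quantity: Q* - Q_tax = 20/7
DWL = (1/2) * tax * (Q* - Q_tax)
DWL = (1/2) * 2 * 20/7 = 20/7

20/7


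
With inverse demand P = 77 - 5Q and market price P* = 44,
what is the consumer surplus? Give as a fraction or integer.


Maximum willingness to pay (at Q=0): P_max = 77
Quantity demanded at P* = 44:
Q* = (77 - 44)/5 = 33/5
CS = (1/2) * Q* * (P_max - P*)
CS = (1/2) * 33/5 * (77 - 44)
CS = (1/2) * 33/5 * 33 = 1089/10

1089/10


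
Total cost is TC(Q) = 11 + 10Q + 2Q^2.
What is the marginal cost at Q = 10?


MC = dTC/dQ = 10 + 2*2*Q
At Q = 10:
MC = 10 + 4*10
MC = 10 + 40 = 50

50


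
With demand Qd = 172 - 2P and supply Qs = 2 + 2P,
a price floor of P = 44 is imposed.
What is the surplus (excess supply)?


At P = 44:
Qd = 172 - 2*44 = 84
Qs = 2 + 2*44 = 90
Surplus = Qs - Qd = 90 - 84 = 6

6


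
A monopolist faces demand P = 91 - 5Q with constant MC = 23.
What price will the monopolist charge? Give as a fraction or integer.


MR = 91 - 10Q
Set MR = MC: 91 - 10Q = 23
Q* = 34/5
Substitute into demand:
P* = 91 - 5*34/5 = 57

57


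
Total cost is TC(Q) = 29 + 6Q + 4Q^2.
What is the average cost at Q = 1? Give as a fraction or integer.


TC(1) = 29 + 6*1 + 4*1^2
TC(1) = 29 + 6 + 4 = 39
AC = TC/Q = 39/1 = 39

39


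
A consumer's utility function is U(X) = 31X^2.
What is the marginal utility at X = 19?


MU = dU/dX = 31*2*X^(2-1)
MU = 62*X^1
At X = 19:
MU = 62 * 19^1
MU = 62 * 19 = 1178

1178


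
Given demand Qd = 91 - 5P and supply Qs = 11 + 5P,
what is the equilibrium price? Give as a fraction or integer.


At equilibrium, Qd = Qs.
91 - 5P = 11 + 5P
91 - 11 = 5P + 5P
80 = 10P
P* = 80/10 = 8

8


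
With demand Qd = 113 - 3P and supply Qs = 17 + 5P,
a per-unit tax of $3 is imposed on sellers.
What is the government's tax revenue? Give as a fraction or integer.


With tax on sellers, new supply: Qs' = 17 + 5(P - 3)
= 2 + 5P
New equilibrium quantity:
Q_new = 571/8
Tax revenue = tax * Q_new = 3 * 571/8 = 1713/8

1713/8


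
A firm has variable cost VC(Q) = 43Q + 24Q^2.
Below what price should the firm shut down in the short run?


AVC(Q) = VC(Q)/Q = 43 + 24Q
AVC is increasing in Q, so minimum AVC is at Q -> 0+.
Min AVC = 43
The firm should shut down if P < 43.

43


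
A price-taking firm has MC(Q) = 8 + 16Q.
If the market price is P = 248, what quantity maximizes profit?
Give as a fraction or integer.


In perfect competition, profit is maximized where P = MC.
248 = 8 + 16Q
240 = 16Q
Q* = 240/16 = 15

15


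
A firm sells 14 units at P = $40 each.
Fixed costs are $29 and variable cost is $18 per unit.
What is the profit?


Total Revenue = P * Q = 40 * 14 = $560
Total Cost = FC + VC*Q = 29 + 18*14 = $281
Profit = TR - TC = 560 - 281 = $279

$279


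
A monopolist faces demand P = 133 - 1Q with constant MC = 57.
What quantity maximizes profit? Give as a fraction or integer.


TR = P*Q = (133 - 1Q)Q = 133Q - 1Q^2
MR = dTR/dQ = 133 - 2Q
Set MR = MC:
133 - 2Q = 57
76 = 2Q
Q* = 76/2 = 38

38


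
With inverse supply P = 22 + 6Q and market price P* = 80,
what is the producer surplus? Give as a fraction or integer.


Minimum supply price (at Q=0): P_min = 22
Quantity supplied at P* = 80:
Q* = (80 - 22)/6 = 29/3
PS = (1/2) * Q* * (P* - P_min)
PS = (1/2) * 29/3 * (80 - 22)
PS = (1/2) * 29/3 * 58 = 841/3

841/3


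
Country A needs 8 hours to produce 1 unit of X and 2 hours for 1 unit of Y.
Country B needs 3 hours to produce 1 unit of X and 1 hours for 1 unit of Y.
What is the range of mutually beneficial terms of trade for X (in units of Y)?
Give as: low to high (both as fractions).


Opportunity cost of X for Country A = hours_X / hours_Y = 8/2 = 4 units of Y
Opportunity cost of X for Country B = hours_X / hours_Y = 3/1 = 3 units of Y
Terms of trade must be between the two opportunity costs.
Range: 3 to 4

3 to 4


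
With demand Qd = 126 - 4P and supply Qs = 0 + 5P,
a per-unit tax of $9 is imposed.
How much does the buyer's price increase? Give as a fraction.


With a per-unit tax, the buyer's price increase depends on relative slopes.
Supply slope: d = 5, Demand slope: b = 4
Buyer's price increase = d * tax / (b + d)
= 5 * 9 / (4 + 5)
= 45 / 9 = 5

5


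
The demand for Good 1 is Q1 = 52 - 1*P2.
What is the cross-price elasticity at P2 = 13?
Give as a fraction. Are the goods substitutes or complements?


dQ1/dP2 = -1
At P2 = 13: Q1 = 52 - 1*13 = 39
Exy = (dQ1/dP2)(P2/Q1) = -1 * 13 / 39 = -1/3
Since Exy < 0, the goods are complements.

-1/3 (complements)


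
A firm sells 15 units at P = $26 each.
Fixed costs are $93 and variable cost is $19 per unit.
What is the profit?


Total Revenue = P * Q = 26 * 15 = $390
Total Cost = FC + VC*Q = 93 + 19*15 = $378
Profit = TR - TC = 390 - 378 = $12

$12


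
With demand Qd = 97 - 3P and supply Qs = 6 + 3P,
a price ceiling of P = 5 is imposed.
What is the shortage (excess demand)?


At P = 5:
Qd = 97 - 3*5 = 82
Qs = 6 + 3*5 = 21
Shortage = Qd - Qs = 82 - 21 = 61

61


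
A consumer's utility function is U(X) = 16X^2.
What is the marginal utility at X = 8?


MU = dU/dX = 16*2*X^(2-1)
MU = 32*X^1
At X = 8:
MU = 32 * 8^1
MU = 32 * 8 = 256

256


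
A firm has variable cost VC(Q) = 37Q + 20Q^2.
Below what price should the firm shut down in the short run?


AVC(Q) = VC(Q)/Q = 37 + 20Q
AVC is increasing in Q, so minimum AVC is at Q -> 0+.
Min AVC = 37
The firm should shut down if P < 37.

37


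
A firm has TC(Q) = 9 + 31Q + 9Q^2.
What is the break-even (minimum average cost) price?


AC(Q) = 9/Q + 31 + 9Q
To minimize: dAC/dQ = -9/Q^2 + 9 = 0
Q^2 = 9/9 = 1
Q* = 1
Min AC = 9/1 + 31 + 9*1
Min AC = 9 + 31 + 9 = 49

49


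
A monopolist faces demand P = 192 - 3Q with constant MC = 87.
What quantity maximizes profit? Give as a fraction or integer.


TR = P*Q = (192 - 3Q)Q = 192Q - 3Q^2
MR = dTR/dQ = 192 - 6Q
Set MR = MC:
192 - 6Q = 87
105 = 6Q
Q* = 105/6 = 35/2

35/2


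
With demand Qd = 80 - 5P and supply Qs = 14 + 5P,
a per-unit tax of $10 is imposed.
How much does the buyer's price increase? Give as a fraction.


With a per-unit tax, the buyer's price increase depends on relative slopes.
Supply slope: d = 5, Demand slope: b = 5
Buyer's price increase = d * tax / (b + d)
= 5 * 10 / (5 + 5)
= 50 / 10 = 5

5


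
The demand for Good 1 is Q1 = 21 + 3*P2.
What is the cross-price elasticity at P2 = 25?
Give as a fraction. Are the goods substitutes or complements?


dQ1/dP2 = 3
At P2 = 25: Q1 = 21 + 3*25 = 96
Exy = (dQ1/dP2)(P2/Q1) = 3 * 25 / 96 = 25/32
Since Exy > 0, the goods are substitutes.

25/32 (substitutes)


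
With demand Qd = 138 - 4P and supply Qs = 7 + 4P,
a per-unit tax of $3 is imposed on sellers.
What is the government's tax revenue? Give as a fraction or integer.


With tax on sellers, new supply: Qs' = 7 + 4(P - 3)
= 4P - 5
New equilibrium quantity:
Q_new = 133/2
Tax revenue = tax * Q_new = 3 * 133/2 = 399/2

399/2


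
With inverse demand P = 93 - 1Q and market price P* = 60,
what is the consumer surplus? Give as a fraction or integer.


Maximum willingness to pay (at Q=0): P_max = 93
Quantity demanded at P* = 60:
Q* = (93 - 60)/1 = 33
CS = (1/2) * Q* * (P_max - P*)
CS = (1/2) * 33 * (93 - 60)
CS = (1/2) * 33 * 33 = 1089/2

1089/2


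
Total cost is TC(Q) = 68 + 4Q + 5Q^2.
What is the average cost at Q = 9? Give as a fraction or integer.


TC(9) = 68 + 4*9 + 5*9^2
TC(9) = 68 + 36 + 405 = 509
AC = TC/Q = 509/9 = 509/9

509/9


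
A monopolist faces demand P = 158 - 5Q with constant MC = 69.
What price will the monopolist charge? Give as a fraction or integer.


MR = 158 - 10Q
Set MR = MC: 158 - 10Q = 69
Q* = 89/10
Substitute into demand:
P* = 158 - 5*89/10 = 227/2

227/2


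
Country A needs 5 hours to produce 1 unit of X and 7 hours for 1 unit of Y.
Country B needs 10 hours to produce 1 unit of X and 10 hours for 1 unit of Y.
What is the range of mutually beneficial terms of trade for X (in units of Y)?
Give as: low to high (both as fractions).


Opportunity cost of X for Country A = hours_X / hours_Y = 5/7 = 5/7 units of Y
Opportunity cost of X for Country B = hours_X / hours_Y = 10/10 = 1 units of Y
Terms of trade must be between the two opportunity costs.
Range: 5/7 to 1

5/7 to 1


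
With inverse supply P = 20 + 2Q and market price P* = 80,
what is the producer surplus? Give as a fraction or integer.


Minimum supply price (at Q=0): P_min = 20
Quantity supplied at P* = 80:
Q* = (80 - 20)/2 = 30
PS = (1/2) * Q* * (P* - P_min)
PS = (1/2) * 30 * (80 - 20)
PS = (1/2) * 30 * 60 = 900

900
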